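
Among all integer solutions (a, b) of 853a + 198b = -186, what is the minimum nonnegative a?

156

gcd(853, 198):
  853 = 4·198 + 61
  198 = 3·61 + 15
  61 = 4·15 + 1
  15 = 15·1
so gcd(853, 198) = 1.
1 divides -186, so solutions exist.
Back-substitute for Bézout coefficients:
  1 = 61 - 4·15
  ... = 853·(13) + 198·(-56)
Scale by -186/1 = -186: (a₀, b₀) = (-2418, 10416).
General solution: a = -2418 + 198t, b = 10416 - 853t for integer t.
a ≥ 0: smallest is -2418 mod 198 = 156 (at t = 13), with b = -673.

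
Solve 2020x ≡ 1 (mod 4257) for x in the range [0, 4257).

2923

gcd(4257, 2020):
  4257 = 2×2020 + 217
  2020 = 9×217 + 67
  217 = 3×67 + 16
  67 = 4×16 + 3
  16 = 5×3 + 1
  3 = 3×1
so gcd(4257, 2020) = 1.
Back-substitute for Bézout coefficients:
  1 = 16 - 5×3
  ... = 2020×(-1334) + 4257×(633)
So 2020×-1334 ≡ 1 (mod 4257), and -1334 mod 4257 = 2923.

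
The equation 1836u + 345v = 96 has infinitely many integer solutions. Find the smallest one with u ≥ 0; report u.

gcd(1836, 345):
  1836 = 5×345 + 111
  345 = 3×111 + 12
  111 = 9×12 + 3
  12 = 4×3
so gcd(1836, 345) = 3.
3 divides 96, so solutions exist.
Back-substitute for Bézout coefficients:
  3 = 111 - 9×12
  ... = 1836×(28) + 345×(-149)
Scale by 96/3 = 32: (u₀, v₀) = (896, -4768).
General solution: u = 896 + 115t, v = -4768 - 612t for integer t.
u ≥ 0: smallest is 896 mod 115 = 91 (at t = -7), with v = -484.

91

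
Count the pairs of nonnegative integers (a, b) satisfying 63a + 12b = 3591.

gcd(63, 12) = 3.
By Bézout, 63·(1) + 12·(-5) = 3.
One solution: (1, 294).
General: a = 1 + 4t, b = 294 - 21t.
a ≥ 0 ⇒ t ≥ 0; b ≥ 0 ⇒ t ≤ 14. So t ∈ [0, 14]: 15 solutions.

15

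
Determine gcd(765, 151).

gcd(765, 151):
  765 = 5×151 + 10
  151 = 15×10 + 1
  10 = 10×1
so gcd(765, 151) = 1.

1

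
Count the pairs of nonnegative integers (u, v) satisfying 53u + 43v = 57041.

25

gcd(53, 43) = 1  (53 = 1*43 + 10, 43 = 4*10 + 3, 10 = 3*3 + 1, 3 = 3*1).
Back-substituting, 53*(13) + 43*(-16) = 1.
Scale by 57041: one solution is (741533, -912656). Reduce u mod 43: (41, 1276).
General: u = 41 + 43t, v = 1276 - 53t.
u ≥ 0 ⇒ t ≥ 0; v ≥ 0 ⇒ t ≤ 24. So t ∈ [0, 24]: 25 solutions.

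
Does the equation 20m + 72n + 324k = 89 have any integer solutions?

no

gcd(72, 20) = 4  (72 = 3×20 + 12, 20 = 1×12 + 8, 12 = 1×8 + 4, 8 = 2×4).
gcd(4, 324) = 4.
4 does not divide 89 (remainder 1), so no integer solutions.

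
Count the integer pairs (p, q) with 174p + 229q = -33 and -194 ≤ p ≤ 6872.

31

gcd(229, 174) = 1.
By Bézout, 174×(-25) + 229×(19) = 1.
Particular solution: (138, -105).
General solution: p = 138 + 229t, q = -105 - 174t for integer t.
-194 ≤ 138 + 229t ≤ 6872 gives t ∈ [-1, 29], which is 31 values.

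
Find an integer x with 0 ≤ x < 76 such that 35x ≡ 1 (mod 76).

gcd(76, 35):
  76 = 2·35 + 6
  35 = 5·6 + 5
  6 = 1·5 + 1
  5 = 5·1
so gcd(76, 35) = 1.
Back-substitute for Bézout coefficients:
  1 = 6 - 1·5
  ... = 35·(-13) + 76·(6)
So 35·-13 ≡ 1 (mod 76), and -13 mod 76 = 63.

63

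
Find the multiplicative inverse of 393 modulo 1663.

gcd(1663, 393) = 1  (1663 = 4*393 + 91, 393 = 4*91 + 29, 91 = 3*29 + 4, 29 = 7*4 + 1, 4 = 4*1).
Back-substituting, 393*(402) + 1663*(-95) = 1.
So 393*402 ≡ 1 (mod 1663), and 402 mod 1663 = 402.

402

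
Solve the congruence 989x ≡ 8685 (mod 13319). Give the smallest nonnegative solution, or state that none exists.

gcd(13319, 989) = 1.
1 divides 8685, so solutions exist.
By Bézout, 989*(-5737) + 13319*(426) = 1.
So 989*(-5737) ≡ 1 (mod 13319); multiply by 8685: x ≡ -49825845 (mod 13319).
Smallest nonnegative: x = -49825845 mod 13319 = 534.

534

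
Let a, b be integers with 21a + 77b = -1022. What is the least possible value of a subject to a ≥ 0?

gcd(77, 21) = 7.
7 divides -1022, so solutions exist.
By Bézout, 21·(4) + 77·(-1) = 7.
Scale by -1022/7 = -146: (a₀, b₀) = (-584, 146).
General solution: a = -584 + 11t, b = 146 - 3t for integer t.
a ≥ 0: smallest is -584 mod 11 = 10 (at t = 54), with b = -16.

10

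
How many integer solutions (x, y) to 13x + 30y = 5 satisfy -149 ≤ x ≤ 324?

16

gcd(30, 13) = 1  (30 = 2*13 + 4, 13 = 3*4 + 1, 4 = 4*1).
Back-substituting, 13*(7) + 30*(-3) = 1.
Scale by 5: particular solution (35, -15); reduce x mod 30: (5, -2).
General solution: x = 5 + 30t, y = -2 - 13t for integer t.
-149 ≤ 5 + 30t ≤ 324 gives t ∈ [-5, 10], which is 16 values.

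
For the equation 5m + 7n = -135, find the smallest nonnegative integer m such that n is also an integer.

1

gcd(7, 5) = 1  (7 = 1*5 + 2, 5 = 2*2 + 1, 2 = 2*1).
1 divides -135, so solutions exist.
Back-substituting, 5*(3) + 7*(-2) = 1.
Scale by -135/1 = -135: (m₀, n₀) = (-405, 270).
General solution: m = -405 + 7t, n = 270 - 5t for integer t.
m ≥ 0: smallest is -405 mod 7 = 1 (at t = 58), with n = -20.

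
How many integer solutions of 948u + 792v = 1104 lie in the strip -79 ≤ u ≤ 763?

gcd(948, 792) = 12.
By Bézout, 948*(-5) + 792*(6) = 12.
Particular solution: (2, -1).
General solution: u = 2 + 66t, v = -1 - 79t for integer t.
-79 ≤ 2 + 66t ≤ 763 gives t ∈ [-1, 11], which is 13 values.

13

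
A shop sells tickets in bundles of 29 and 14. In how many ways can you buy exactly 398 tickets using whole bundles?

1

Need nonnegative integers with 29j + 14k = 398.
gcd(29, 14) = 1, and 29·(1) + 14·(-2) = 1.
So (j₀, k₀) = (398, -796); general j = 398 + 14t, k = -796 - 29t.
j ≥ 0 ⇒ t ≥ -28; k ≥ 0 ⇒ t ≤ -28. That's 1 value of t.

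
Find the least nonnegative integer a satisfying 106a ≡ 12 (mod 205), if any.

62

gcd(205, 106) = 1.
1 divides 12, so solutions exist.
By Bézout, 106*(-29) + 205*(15) = 1.
So 106*(-29) ≡ 1 (mod 205); multiply by 12: a ≡ -348 (mod 205).
Smallest nonnegative: a = -348 mod 205 = 62.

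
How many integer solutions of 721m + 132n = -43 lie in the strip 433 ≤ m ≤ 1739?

gcd(721, 132):
  721 = 5×132 + 61
  132 = 2×61 + 10
  61 = 6×10 + 1
  10 = 10×1
so gcd(721, 132) = 1.
Back-substitute for Bézout coefficients:
  1 = 61 - 6×10
  ... = 721×(13) + 132×(-71)
Scale by -43: particular solution (-559, 3053); reduce m mod 132: (101, -552).
General solution: m = 101 + 132t, n = -552 - 721t for integer t.
433 ≤ 101 + 132t ≤ 1739 gives t ∈ [3, 12], which is 10 values.

10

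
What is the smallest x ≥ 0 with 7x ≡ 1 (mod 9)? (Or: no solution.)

gcd(9, 7) = 1  (9 = 1·7 + 2, 7 = 3·2 + 1, 2 = 2·1).
1 divides 1, so solutions exist.
Back-substituting, 7·(4) + 9·(-3) = 1.
So 7·(4) ≡ 1 (mod 9); multiply by 1: x ≡ 4 (mod 9).
Smallest nonnegative: x = 4 mod 9 = 4.

4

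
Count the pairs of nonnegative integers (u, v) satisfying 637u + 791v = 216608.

gcd(791, 637) = 7  (791 = 1*637 + 154, 637 = 4*154 + 21, 154 = 7*21 + 7, 21 = 3*7).
Back-substituting, 637*(-36) + 791*(29) = 7.
Scale by 30944: one solution is (-1113984, 897376). Reduce u mod 113: (83, 207).
General: u = 83 + 113t, v = 207 - 91t.
u ≥ 0 ⇒ t ≥ 0; v ≥ 0 ⇒ t ≤ 2. So t ∈ [0, 2]: 3 solutions.

3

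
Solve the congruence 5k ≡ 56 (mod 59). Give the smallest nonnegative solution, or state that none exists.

gcd(59, 5) = 1  (59 = 11·5 + 4, 5 = 1·4 + 1, 4 = 4·1).
1 divides 56, so solutions exist.
Back-substituting, 5·(12) + 59·(-1) = 1.
So 5·(12) ≡ 1 (mod 59); multiply by 56: k ≡ 672 (mod 59).
Smallest nonnegative: k = 672 mod 59 = 23.

23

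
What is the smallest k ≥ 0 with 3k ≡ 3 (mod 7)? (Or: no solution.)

gcd(7, 3) = 1  (7 = 2*3 + 1, 3 = 3*1).
1 divides 3, so solutions exist.
Back-substituting, 3*(-2) + 7*(1) = 1.
So 3*(-2) ≡ 1 (mod 7); multiply by 3: k ≡ -6 (mod 7).
Smallest nonnegative: k = -6 mod 7 = 1.

1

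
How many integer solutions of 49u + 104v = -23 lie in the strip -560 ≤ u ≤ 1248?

17

gcd(104, 49) = 1  (104 = 2×49 + 6, 49 = 8×6 + 1, 6 = 6×1).
Back-substituting, 49×(17) + 104×(-8) = 1.
Scale by -23: particular solution (-391, 184); reduce u mod 104: (25, -12).
General solution: u = 25 + 104t, v = -12 - 49t for integer t.
-560 ≤ 25 + 104t ≤ 1248 gives t ∈ [-5, 11], which is 17 values.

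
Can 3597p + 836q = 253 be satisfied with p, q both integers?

yes

gcd(3597, 836) = 11  (3597 = 4·836 + 253, 836 = 3·253 + 77, 253 = 3·77 + 22, 77 = 3·22 + 11, 22 = 2·11).
11 divides 253, so integer solutions exist.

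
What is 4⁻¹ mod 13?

10

gcd(13, 4) = 1.
By Bézout, 4×(-3) + 13×(1) = 1.
So 4×-3 ≡ 1 (mod 13), and -3 mod 13 = 10.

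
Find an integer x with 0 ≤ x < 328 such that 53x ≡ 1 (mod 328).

229

gcd(328, 53) = 1.
By Bézout, 53*(-99) + 328*(16) = 1.
So 53*-99 ≡ 1 (mod 328), and -99 mod 328 = 229.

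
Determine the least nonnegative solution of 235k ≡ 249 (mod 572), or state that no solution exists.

gcd(572, 235) = 1  (572 = 2·235 + 102, 235 = 2·102 + 31, 102 = 3·31 + 9, 31 = 3·9 + 4, 9 = 2·4 + 1, 4 = 4·1).
1 divides 249, so solutions exist.
Back-substituting, 235·(-129) + 572·(53) = 1.
So 235·(-129) ≡ 1 (mod 572); multiply by 249: k ≡ -32121 (mod 572).
Smallest nonnegative: k = -32121 mod 572 = 483.

483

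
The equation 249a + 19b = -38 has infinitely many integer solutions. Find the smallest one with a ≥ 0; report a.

0

gcd(249, 19):
  249 = 13·19 + 2
  19 = 9·2 + 1
  2 = 2·1
so gcd(249, 19) = 1.
1 divides -38, so solutions exist.
Back-substitute for Bézout coefficients:
  1 = 19 - 9·2
  ... = 249·(-9) + 19·(118)
Scale by -38/1 = -38: (a₀, b₀) = (342, -4484).
General solution: a = 342 + 19t, b = -4484 - 249t for integer t.
a ≥ 0: smallest is 342 mod 19 = 0 (at t = -18), with b = -2.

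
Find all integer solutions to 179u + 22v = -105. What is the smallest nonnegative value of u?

9

gcd(179, 22) = 1  (179 = 8×22 + 3, 22 = 7×3 + 1, 3 = 3×1).
1 divides -105, so solutions exist.
Back-substituting, 179×(-7) + 22×(57) = 1.
Scale by -105/1 = -105: (u₀, v₀) = (735, -5985).
General solution: u = 735 + 22t, v = -5985 - 179t for integer t.
u ≥ 0: smallest is 735 mod 22 = 9 (at t = -33), with v = -78.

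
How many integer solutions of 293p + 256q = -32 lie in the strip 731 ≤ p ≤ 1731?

4

gcd(293, 256) = 1  (293 = 1·256 + 37, 256 = 6·37 + 34, 37 = 1·34 + 3, 34 = 11·3 + 1, 3 = 3·1).
Back-substituting, 293·(-83) + 256·(95) = 1.
Scale by -32: particular solution (2656, -3040); reduce p mod 256: (96, -110).
General solution: p = 96 + 256t, q = -110 - 293t for integer t.
731 ≤ 96 + 256t ≤ 1731 gives t ∈ [3, 6], which is 4 values.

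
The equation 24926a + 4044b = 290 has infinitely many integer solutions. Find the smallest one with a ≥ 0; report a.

1717

gcd(24926, 4044):
  24926 = 6×4044 + 662
  4044 = 6×662 + 72
  662 = 9×72 + 14
  72 = 5×14 + 2
  14 = 7×2
so gcd(24926, 4044) = 2.
2 divides 290, so solutions exist.
Back-substitute for Bézout coefficients:
  2 = 72 - 5×14
  ... = 24926×(-281) + 4044×(1732)
Scale by 290/2 = 145: (a₀, b₀) = (-40745, 251140).
General solution: a = -40745 + 2022t, b = 251140 - 12463t for integer t.
a ≥ 0: smallest is -40745 mod 2022 = 1717 (at t = 21), with b = -10583.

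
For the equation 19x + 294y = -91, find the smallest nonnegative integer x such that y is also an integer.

gcd(294, 19) = 1  (294 = 15*19 + 9, 19 = 2*9 + 1, 9 = 9*1).
1 divides -91, so solutions exist.
Back-substituting, 19*(31) + 294*(-2) = 1.
Scale by -91/1 = -91: (x₀, y₀) = (-2821, 182).
General solution: x = -2821 + 294t, y = 182 - 19t for integer t.
x ≥ 0: smallest is -2821 mod 294 = 119 (at t = 10), with y = -8.

119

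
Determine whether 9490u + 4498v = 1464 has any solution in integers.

no

gcd(9490, 4498) = 26  (9490 = 2*4498 + 494, 4498 = 9*494 + 52, 494 = 9*52 + 26, 52 = 2*26).
26 does not divide 1464 (remainder 8), so no integer solutions.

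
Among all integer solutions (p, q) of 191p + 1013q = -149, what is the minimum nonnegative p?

gcd(1013, 191):
  1013 = 5·191 + 58
  191 = 3·58 + 17
  58 = 3·17 + 7
  17 = 2·7 + 3
  7 = 2·3 + 1
  3 = 3·1
so gcd(1013, 191) = 1.
1 divides -149, so solutions exist.
Back-substitute for Bézout coefficients:
  1 = 7 - 2·3
  ... = 191·(-297) + 1013·(56)
Scale by -149/1 = -149: (p₀, q₀) = (44253, -8344).
General solution: p = 44253 + 1013t, q = -8344 - 191t for integer t.
p ≥ 0: smallest is 44253 mod 1013 = 694 (at t = -43), with q = -131.

694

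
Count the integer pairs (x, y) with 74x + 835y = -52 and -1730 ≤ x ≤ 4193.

gcd(835, 74) = 1  (835 = 11*74 + 21, 74 = 3*21 + 11, 21 = 1*11 + 10, 11 = 1*10 + 1, 10 = 10*1).
Back-substituting, 74*(79) + 835*(-7) = 1.
Scale by -52: particular solution (-4108, 364); reduce x mod 835: (67, -6).
General solution: x = 67 + 835t, y = -6 - 74t for integer t.
-1730 ≤ 67 + 835t ≤ 4193 gives t ∈ [-2, 4], which is 7 values.

7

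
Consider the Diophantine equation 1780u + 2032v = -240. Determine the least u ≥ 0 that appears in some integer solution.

388

gcd(2032, 1780):
  2032 = 1×1780 + 252
  1780 = 7×252 + 16
  252 = 15×16 + 12
  16 = 1×12 + 4
  12 = 3×4
so gcd(2032, 1780) = 4.
4 divides -240, so solutions exist.
Back-substitute for Bézout coefficients:
  4 = 16 - 1×12
  ... = 1780×(129) + 2032×(-113)
Scale by -240/4 = -60: (u₀, v₀) = (-7740, 6780).
General solution: u = -7740 + 508t, v = 6780 - 445t for integer t.
u ≥ 0: smallest is -7740 mod 508 = 388 (at t = 16), with v = -340.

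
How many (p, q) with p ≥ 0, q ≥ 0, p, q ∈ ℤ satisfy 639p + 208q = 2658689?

gcd(639, 208):
  639 = 3·208 + 15
  208 = 13·15 + 13
  15 = 1·13 + 2
  13 = 6·2 + 1
  2 = 2·1
so gcd(639, 208) = 1.
Back-substitute for Bézout coefficients:
  1 = 13 - 6·2
  ... = 639·(-97) + 208·(298)
Scale by 2658689: one solution is (-257892833, 792289322). Reduce p mod 208: (127, 12392).
General: p = 127 + 208t, q = 12392 - 639t.
p ≥ 0 ⇒ t ≥ 0; q ≥ 0 ⇒ t ≤ 19. So t ∈ [0, 19]: 20 solutions.

20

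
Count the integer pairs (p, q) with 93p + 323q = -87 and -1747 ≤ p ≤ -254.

gcd(323, 93):
  323 = 3*93 + 44
  93 = 2*44 + 5
  44 = 8*5 + 4
  5 = 1*4 + 1
  4 = 4*1
so gcd(323, 93) = 1.
Back-substitute for Bézout coefficients:
  1 = 5 - 1*4
  ... = 93*(66) + 323*(-19)
Scale by -87: particular solution (-5742, 1653); reduce p mod 323: (72, -21).
General solution: p = 72 + 323t, q = -21 - 93t for integer t.
-1747 ≤ 72 + 323t ≤ -254 gives t ∈ [-5, -2], which is 4 values.

4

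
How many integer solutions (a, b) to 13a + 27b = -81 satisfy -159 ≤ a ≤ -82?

gcd(27, 13):
  27 = 2*13 + 1
  13 = 13*1
so gcd(27, 13) = 1.
Back-substitute for Bézout coefficients:
  1 = 27 - 2*13
  ... = 13*(-2) + 27*(1)
Scale by -81: particular solution (162, -81); reduce a mod 27: (0, -3).
General solution: a = 0 + 27t, b = -3 - 13t for integer t.
-159 ≤ 0 + 27t ≤ -82 gives t ∈ [-5, -4], which is 2 values.

2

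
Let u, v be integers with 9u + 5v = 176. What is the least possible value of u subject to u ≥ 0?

gcd(9, 5):
  9 = 1*5 + 4
  5 = 1*4 + 1
  4 = 4*1
so gcd(9, 5) = 1.
1 divides 176, so solutions exist.
Back-substitute for Bézout coefficients:
  1 = 5 - 1*4
  ... = 9*(-1) + 5*(2)
Scale by 176/1 = 176: (u₀, v₀) = (-176, 352).
General solution: u = -176 + 5t, v = 352 - 9t for integer t.
u ≥ 0: smallest is -176 mod 5 = 4 (at t = 36), with v = 28.

4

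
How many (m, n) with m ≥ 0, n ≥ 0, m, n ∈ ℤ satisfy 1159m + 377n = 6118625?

14

gcd(1159, 377):
  1159 = 3*377 + 28
  377 = 13*28 + 13
  28 = 2*13 + 2
  13 = 6*2 + 1
  2 = 2*1
so gcd(1159, 377) = 1.
Back-substitute for Bézout coefficients:
  1 = 13 - 6*2
  ... = 1159*(-175) + 377*(538)
Scale by 6118625: one solution is (-1070759375, 3291820250). Reduce m mod 377: (172, 15701).
General: m = 172 + 377t, n = 15701 - 1159t.
m ≥ 0 ⇒ t ≥ 0; n ≥ 0 ⇒ t ≤ 13. So t ∈ [0, 13]: 14 solutions.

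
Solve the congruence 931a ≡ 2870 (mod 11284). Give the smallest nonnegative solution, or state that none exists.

1506

gcd(11284, 931) = 7  (11284 = 12·931 + 112, 931 = 8·112 + 35, 112 = 3·35 + 7, 35 = 5·7).
7 divides 2870, so solutions exist.
Back-substituting, 931·(-303) + 11284·(25) = 7.
So 931·(-303) ≡ 7 (mod 11284); multiply by 410: a ≡ -124230 (mod 1612).
Smallest nonnegative: a = -124230 mod 1612 = 1506.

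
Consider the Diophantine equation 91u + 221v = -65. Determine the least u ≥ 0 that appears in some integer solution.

gcd(221, 91) = 13.
13 divides -65, so solutions exist.
By Bézout, 91*(5) + 221*(-2) = 13.
Scale by -65/13 = -5: (u₀, v₀) = (-25, 10).
General solution: u = -25 + 17t, v = 10 - 7t for integer t.
u ≥ 0: smallest is -25 mod 17 = 9 (at t = 2), with v = -4.

9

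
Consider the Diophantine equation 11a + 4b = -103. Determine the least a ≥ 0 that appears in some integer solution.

3

gcd(11, 4):
  11 = 2*4 + 3
  4 = 1*3 + 1
  3 = 3*1
so gcd(11, 4) = 1.
1 divides -103, so solutions exist.
Back-substitute for Bézout coefficients:
  1 = 4 - 1*3
  ... = 11*(-1) + 4*(3)
Scale by -103/1 = -103: (a₀, b₀) = (103, -309).
General solution: a = 103 + 4t, b = -309 - 11t for integer t.
a ≥ 0: smallest is 103 mod 4 = 3 (at t = -25), with b = -34.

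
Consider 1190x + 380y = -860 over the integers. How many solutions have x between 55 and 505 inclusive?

12

gcd(1190, 380):
  1190 = 3*380 + 50
  380 = 7*50 + 30
  50 = 1*30 + 20
  30 = 1*20 + 10
  20 = 2*10
so gcd(1190, 380) = 10.
Back-substitute for Bézout coefficients:
  10 = 30 - 1*20
  ... = 1190*(-15) + 380*(47)
Scale by -86: particular solution (1290, -4042); reduce x mod 38: (36, -115).
General solution: x = 36 + 38t, y = -115 - 119t for integer t.
55 ≤ 36 + 38t ≤ 505 gives t ∈ [1, 12], which is 12 values.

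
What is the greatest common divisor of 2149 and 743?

1

gcd(2149, 743) = 1  (2149 = 2×743 + 663, 743 = 1×663 + 80, 663 = 8×80 + 23, 80 = 3×23 + 11, 23 = 2×11 + 1, 11 = 11×1).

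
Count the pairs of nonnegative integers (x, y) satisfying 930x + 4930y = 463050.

gcd(4930, 930) = 10  (4930 = 5·930 + 280, 930 = 3·280 + 90, 280 = 3·90 + 10, 90 = 9·10).
Back-substituting, 930·(-53) + 4930·(10) = 10.
Scale by 46305: one solution is (-2454165, 463050). Reduce x mod 493: (482, 3).
General: x = 482 + 493t, y = 3 - 93t.
x ≥ 0 ⇒ t ≥ 0; y ≥ 0 ⇒ t ≤ 0. So t ∈ [0, 0]: 1 solution.

1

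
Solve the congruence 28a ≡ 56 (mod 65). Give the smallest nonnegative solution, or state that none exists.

2

gcd(65, 28):
  65 = 2×28 + 9
  28 = 3×9 + 1
  9 = 9×1
so gcd(65, 28) = 1.
1 divides 56, so solutions exist.
Back-substitute for Bézout coefficients:
  1 = 28 - 3×9
  ... = 28×(7) + 65×(-3)
So 28×(7) ≡ 1 (mod 65); multiply by 56: a ≡ 392 (mod 65).
Smallest nonnegative: a = 392 mod 65 = 2.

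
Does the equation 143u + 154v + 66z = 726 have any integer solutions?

yes

gcd(154, 143) = 11.
gcd(11, 66) = 11.
11 divides 726, so integer solutions exist.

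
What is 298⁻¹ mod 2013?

331

gcd(2013, 298):
  2013 = 6×298 + 225
  298 = 1×225 + 73
  225 = 3×73 + 6
  73 = 12×6 + 1
  6 = 6×1
so gcd(2013, 298) = 1.
Back-substitute for Bézout coefficients:
  1 = 73 - 12×6
  ... = 298×(331) + 2013×(-49)
So 298×331 ≡ 1 (mod 2013), and 331 mod 2013 = 331.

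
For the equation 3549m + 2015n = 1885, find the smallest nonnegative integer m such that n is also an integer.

gcd(3549, 2015) = 13  (3549 = 1·2015 + 1534, 2015 = 1·1534 + 481, 1534 = 3·481 + 91, 481 = 5·91 + 26, 91 = 3·26 + 13, 26 = 2·13).
13 divides 1885, so solutions exist.
Back-substituting, 3549·(67) + 2015·(-118) = 13.
Scale by 1885/13 = 145: (m₀, n₀) = (9715, -17110).
General solution: m = 9715 + 155t, n = -17110 - 273t for integer t.
m ≥ 0: smallest is 9715 mod 155 = 105 (at t = -62), with n = -184.

105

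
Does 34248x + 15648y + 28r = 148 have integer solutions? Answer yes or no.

yes

gcd(34248, 15648) = 24  (34248 = 2·15648 + 2952, 15648 = 5·2952 + 888, 2952 = 3·888 + 288, 888 = 3·288 + 24, 288 = 12·24).
gcd(24, 28) = 4.
4 divides 148, so integer solutions exist.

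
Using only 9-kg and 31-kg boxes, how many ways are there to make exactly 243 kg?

1

Need nonnegative integers with 9j + 31k = 243.
gcd(9, 31) = 1, and 9·(7) + 31·(-2) = 1.
So (j₀, k₀) = (1701, -486); general j = 1701 + 31t, k = -486 - 9t.
j ≥ 0 ⇒ t ≥ -54; k ≥ 0 ⇒ t ≤ -54. That's 1 value of t.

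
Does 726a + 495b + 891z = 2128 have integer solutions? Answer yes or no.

gcd(726, 495) = 33  (726 = 1·495 + 231, 495 = 2·231 + 33, 231 = 7·33).
gcd(33, 891) = 33.
33 does not divide 2128 (remainder 16), so no integer solutions.

no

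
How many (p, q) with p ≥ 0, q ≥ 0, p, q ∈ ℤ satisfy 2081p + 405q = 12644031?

15

gcd(2081, 405):
  2081 = 5×405 + 56
  405 = 7×56 + 13
  56 = 4×13 + 4
  13 = 3×4 + 1
  4 = 4×1
so gcd(2081, 405) = 1.
Back-substitute for Bézout coefficients:
  1 = 13 - 3×4
  ... = 2081×(-94) + 405×(483)
Scale by 12644031: one solution is (-1188538914, 6107066973). Reduce p mod 405: (6, 31189).
General: p = 6 + 405t, q = 31189 - 2081t.
p ≥ 0 ⇒ t ≥ 0; q ≥ 0 ⇒ t ≤ 14. So t ∈ [0, 14]: 15 solutions.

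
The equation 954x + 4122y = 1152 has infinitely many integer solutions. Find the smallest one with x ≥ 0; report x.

gcd(4122, 954):
  4122 = 4·954 + 306
  954 = 3·306 + 36
  306 = 8·36 + 18
  36 = 2·18
so gcd(4122, 954) = 18.
18 divides 1152, so solutions exist.
Back-substitute for Bézout coefficients:
  18 = 306 - 8·36
  ... = 954·(-108) + 4122·(25)
Scale by 1152/18 = 64: (x₀, y₀) = (-6912, 1600).
General solution: x = -6912 + 229t, y = 1600 - 53t for integer t.
x ≥ 0: smallest is -6912 mod 229 = 187 (at t = 31), with y = -43.

187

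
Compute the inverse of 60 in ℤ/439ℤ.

300

gcd(439, 60) = 1.
By Bézout, 60*(-139) + 439*(19) = 1.
So 60*-139 ≡ 1 (mod 439), and -139 mod 439 = 300.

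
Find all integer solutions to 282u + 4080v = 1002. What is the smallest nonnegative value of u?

481

gcd(4080, 282):
  4080 = 14*282 + 132
  282 = 2*132 + 18
  132 = 7*18 + 6
  18 = 3*6
so gcd(4080, 282) = 6.
6 divides 1002, so solutions exist.
Back-substitute for Bézout coefficients:
  6 = 132 - 7*18
  ... = 282*(-217) + 4080*(15)
Scale by 1002/6 = 167: (u₀, v₀) = (-36239, 2505).
General solution: u = -36239 + 680t, v = 2505 - 47t for integer t.
u ≥ 0: smallest is -36239 mod 680 = 481 (at t = 54), with v = -33.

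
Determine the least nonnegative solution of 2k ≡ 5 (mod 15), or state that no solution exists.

gcd(15, 2):
  15 = 7×2 + 1
  2 = 2×1
so gcd(15, 2) = 1.
1 divides 5, so solutions exist.
Back-substitute for Bézout coefficients:
  1 = 15 - 7×2
  ... = 2×(-7) + 15×(1)
So 2×(-7) ≡ 1 (mod 15); multiply by 5: k ≡ -35 (mod 15).
Smallest nonnegative: k = -35 mod 15 = 10.

10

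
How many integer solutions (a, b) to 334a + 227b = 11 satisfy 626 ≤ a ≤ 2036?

6

gcd(334, 227) = 1.
By Bézout, 334·(-70) + 227·(103) = 1.
Particular solution: (138, -203).
General solution: a = 138 + 227t, b = -203 - 334t for integer t.
626 ≤ 138 + 227t ≤ 2036 gives t ∈ [3, 8], which is 6 values.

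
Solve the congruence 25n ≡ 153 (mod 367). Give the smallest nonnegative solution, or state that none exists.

gcd(367, 25) = 1  (367 = 14*25 + 17, 25 = 1*17 + 8, 17 = 2*8 + 1, 8 = 8*1).
1 divides 153, so solutions exist.
Back-substituting, 25*(-44) + 367*(3) = 1.
So 25*(-44) ≡ 1 (mod 367); multiply by 153: n ≡ -6732 (mod 367).
Smallest nonnegative: n = -6732 mod 367 = 241.

241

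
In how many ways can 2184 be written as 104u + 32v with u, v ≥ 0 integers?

gcd(104, 32):
  104 = 3×32 + 8
  32 = 4×8
so gcd(104, 32) = 8.
Back-substitute for Bézout coefficients:
  8 = 104 - 3×32
  ... = 104×(1) + 32×(-3)
Scale by 273: one solution is (273, -819). Reduce u mod 4: (1, 65).
General: u = 1 + 4t, v = 65 - 13t.
u ≥ 0 ⇒ t ≥ 0; v ≥ 0 ⇒ t ≤ 5. So t ∈ [0, 5]: 6 solutions.

6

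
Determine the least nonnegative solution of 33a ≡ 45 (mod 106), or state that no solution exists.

11

gcd(106, 33):
  106 = 3*33 + 7
  33 = 4*7 + 5
  7 = 1*5 + 2
  5 = 2*2 + 1
  2 = 2*1
so gcd(106, 33) = 1.
1 divides 45, so solutions exist.
Back-substitute for Bézout coefficients:
  1 = 5 - 2*2
  ... = 33*(45) + 106*(-14)
So 33*(45) ≡ 1 (mod 106); multiply by 45: a ≡ 2025 (mod 106).
Smallest nonnegative: a = 2025 mod 106 = 11.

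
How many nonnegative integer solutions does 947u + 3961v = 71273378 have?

gcd(3961, 947) = 1.
By Bézout, 947×(435) + 3961×(-104) = 1.
One solution: (3935, 17053).
General: u = 3935 + 3961t, v = 17053 - 947t.
u ≥ 0 ⇒ t ≥ 0; v ≥ 0 ⇒ t ≤ 18. So t ∈ [0, 18]: 19 solutions.

19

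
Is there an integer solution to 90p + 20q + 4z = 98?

gcd(90, 20):
  90 = 4·20 + 10
  20 = 2·10
so gcd(90, 20) = 10.
gcd(10, 4) = 2.
2 divides 98, so integer solutions exist.

yes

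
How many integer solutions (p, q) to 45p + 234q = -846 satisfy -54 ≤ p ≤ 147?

8

gcd(234, 45):
  234 = 5*45 + 9
  45 = 5*9
so gcd(234, 45) = 9.
Back-substitute for Bézout coefficients:
  9 = 234 - 5*45
  ... = 45*(-5) + 234*(1)
Scale by -94: particular solution (470, -94); reduce p mod 26: (2, -4).
General solution: p = 2 + 26t, q = -4 - 5t for integer t.
-54 ≤ 2 + 26t ≤ 147 gives t ∈ [-2, 5], which is 8 values.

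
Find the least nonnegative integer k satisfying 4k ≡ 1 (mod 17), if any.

gcd(17, 4) = 1.
1 divides 1, so solutions exist.
By Bézout, 4×(-4) + 17×(1) = 1.
So 4×(-4) ≡ 1 (mod 17); multiply by 1: k ≡ -4 (mod 17).
Smallest nonnegative: k = -4 mod 17 = 13.

13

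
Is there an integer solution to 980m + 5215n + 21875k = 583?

gcd(5215, 980):
  5215 = 5×980 + 315
  980 = 3×315 + 35
  315 = 9×35
so gcd(5215, 980) = 35.
gcd(35, 21875) = 35.
35 does not divide 583 (remainder 23), so no integer solutions.

no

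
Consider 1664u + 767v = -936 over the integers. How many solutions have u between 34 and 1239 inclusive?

gcd(1664, 767) = 13.
By Bézout, 1664×(6) + 767×(-13) = 13.
Particular solution: (40, -88).
General solution: u = 40 + 59t, v = -88 - 128t for integer t.
34 ≤ 40 + 59t ≤ 1239 gives t ∈ [0, 20], which is 21 values.

21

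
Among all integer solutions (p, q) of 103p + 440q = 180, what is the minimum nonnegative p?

100

gcd(440, 103):
  440 = 4*103 + 28
  103 = 3*28 + 19
  28 = 1*19 + 9
  19 = 2*9 + 1
  9 = 9*1
so gcd(440, 103) = 1.
1 divides 180, so solutions exist.
Back-substitute for Bézout coefficients:
  1 = 19 - 2*9
  ... = 103*(47) + 440*(-11)
Scale by 180/1 = 180: (p₀, q₀) = (8460, -1980).
General solution: p = 8460 + 440t, q = -1980 - 103t for integer t.
p ≥ 0: smallest is 8460 mod 440 = 100 (at t = -19), with q = -23.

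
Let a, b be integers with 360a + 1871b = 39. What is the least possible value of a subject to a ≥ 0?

gcd(1871, 360):
  1871 = 5×360 + 71
  360 = 5×71 + 5
  71 = 14×5 + 1
  5 = 5×1
so gcd(1871, 360) = 1.
1 divides 39, so solutions exist.
Back-substitute for Bézout coefficients:
  1 = 71 - 14×5
  ... = 360×(-369) + 1871×(71)
Scale by 39/1 = 39: (a₀, b₀) = (-14391, 2769).
General solution: a = -14391 + 1871t, b = 2769 - 360t for integer t.
a ≥ 0: smallest is -14391 mod 1871 = 577 (at t = 8), with b = -111.

577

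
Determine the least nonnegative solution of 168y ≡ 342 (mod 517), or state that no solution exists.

gcd(517, 168) = 1  (517 = 3*168 + 13, 168 = 12*13 + 12, 13 = 1*12 + 1, 12 = 12*1).
1 divides 342, so solutions exist.
Back-substituting, 168*(-40) + 517*(13) = 1.
So 168*(-40) ≡ 1 (mod 517); multiply by 342: y ≡ -13680 (mod 517).
Smallest nonnegative: y = -13680 mod 517 = 279.

279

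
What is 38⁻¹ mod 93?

71

gcd(93, 38) = 1  (93 = 2*38 + 17, 38 = 2*17 + 4, 17 = 4*4 + 1, 4 = 4*1).
Back-substituting, 38*(-22) + 93*(9) = 1.
So 38*-22 ≡ 1 (mod 93), and -22 mod 93 = 71.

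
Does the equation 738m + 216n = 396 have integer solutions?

gcd(738, 216) = 18.
18 divides 396, so integer solutions exist.

yes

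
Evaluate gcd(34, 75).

gcd(75, 34):
  75 = 2*34 + 7
  34 = 4*7 + 6
  7 = 1*6 + 1
  6 = 6*1
so gcd(75, 34) = 1.

1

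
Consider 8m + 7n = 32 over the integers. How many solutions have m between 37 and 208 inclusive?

gcd(8, 7):
  8 = 1*7 + 1
  7 = 7*1
so gcd(8, 7) = 1.
Back-substitute for Bézout coefficients:
  1 = 8 - 1*7
  ... = 8*(1) + 7*(-1)
Scale by 32: particular solution (32, -32); reduce m mod 7: (4, 0).
General solution: m = 4 + 7t, n = 0 - 8t for integer t.
37 ≤ 4 + 7t ≤ 208 gives t ∈ [5, 29], which is 25 values.

25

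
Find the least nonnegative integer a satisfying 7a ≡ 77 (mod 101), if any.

gcd(101, 7) = 1  (101 = 14*7 + 3, 7 = 2*3 + 1, 3 = 3*1).
1 divides 77, so solutions exist.
Back-substituting, 7*(29) + 101*(-2) = 1.
So 7*(29) ≡ 1 (mod 101); multiply by 77: a ≡ 2233 (mod 101).
Smallest nonnegative: a = 2233 mod 101 = 11.

11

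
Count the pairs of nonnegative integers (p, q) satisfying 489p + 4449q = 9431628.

gcd(4449, 489) = 3  (4449 = 9×489 + 48, 489 = 10×48 + 9, 48 = 5×9 + 3, 9 = 3×3).
Back-substituting, 489×(-464) + 4449×(51) = 3.
Scale by 3143876: one solution is (-1458758464, 160337676). Reduce p mod 1483: (418, 2074).
General: p = 418 + 1483t, q = 2074 - 163t.
p ≥ 0 ⇒ t ≥ 0; q ≥ 0 ⇒ t ≤ 12. So t ∈ [0, 12]: 13 solutions.

13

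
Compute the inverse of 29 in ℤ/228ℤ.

gcd(228, 29):
  228 = 7*29 + 25
  29 = 1*25 + 4
  25 = 6*4 + 1
  4 = 4*1
so gcd(228, 29) = 1.
Back-substitute for Bézout coefficients:
  1 = 25 - 6*4
  ... = 29*(-55) + 228*(7)
So 29*-55 ≡ 1 (mod 228), and -55 mod 228 = 173.

173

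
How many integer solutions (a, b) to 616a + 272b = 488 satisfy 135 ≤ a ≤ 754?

gcd(616, 272) = 8.
By Bézout, 616·(-15) + 272·(34) = 8.
Particular solution: (3, -5).
General solution: a = 3 + 34t, b = -5 - 77t for integer t.
135 ≤ 3 + 34t ≤ 754 gives t ∈ [4, 22], which is 19 values.

19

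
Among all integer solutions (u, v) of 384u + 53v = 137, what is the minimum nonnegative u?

gcd(384, 53):
  384 = 7×53 + 13
  53 = 4×13 + 1
  13 = 13×1
so gcd(384, 53) = 1.
1 divides 137, so solutions exist.
Back-substitute for Bézout coefficients:
  1 = 53 - 4×13
  ... = 384×(-4) + 53×(29)
Scale by 137/1 = 137: (u₀, v₀) = (-548, 3973).
General solution: u = -548 + 53t, v = 3973 - 384t for integer t.
u ≥ 0: smallest is -548 mod 53 = 35 (at t = 11), with v = -251.

35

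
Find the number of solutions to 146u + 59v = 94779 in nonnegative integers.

11

gcd(146, 59):
  146 = 2·59 + 28
  59 = 2·28 + 3
  28 = 9·3 + 1
  3 = 3·1
so gcd(146, 59) = 1.
Back-substitute for Bézout coefficients:
  1 = 28 - 9·3
  ... = 146·(19) + 59·(-47)
Scale by 94779: one solution is (1800801, -4454613). Reduce u mod 59: (3, 1599).
General: u = 3 + 59t, v = 1599 - 146t.
u ≥ 0 ⇒ t ≥ 0; v ≥ 0 ⇒ t ≤ 10. So t ∈ [0, 10]: 11 solutions.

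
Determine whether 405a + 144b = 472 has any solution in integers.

gcd(405, 144) = 9  (405 = 2·144 + 117, 144 = 1·117 + 27, 117 = 4·27 + 9, 27 = 3·9).
9 does not divide 472 (remainder 4), so no integer solutions.

no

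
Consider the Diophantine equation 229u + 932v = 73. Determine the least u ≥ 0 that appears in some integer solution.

gcd(932, 229) = 1  (932 = 4*229 + 16, 229 = 14*16 + 5, 16 = 3*5 + 1, 5 = 5*1).
1 divides 73, so solutions exist.
Back-substituting, 229*(-175) + 932*(43) = 1.
Scale by 73/1 = 73: (u₀, v₀) = (-12775, 3139).
General solution: u = -12775 + 932t, v = 3139 - 229t for integer t.
u ≥ 0: smallest is -12775 mod 932 = 273 (at t = 14), with v = -67.

273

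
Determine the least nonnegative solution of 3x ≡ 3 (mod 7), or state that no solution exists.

gcd(7, 3) = 1  (7 = 2×3 + 1, 3 = 3×1).
1 divides 3, so solutions exist.
Back-substituting, 3×(-2) + 7×(1) = 1.
So 3×(-2) ≡ 1 (mod 7); multiply by 3: x ≡ -6 (mod 7).
Smallest nonnegative: x = -6 mod 7 = 1.

1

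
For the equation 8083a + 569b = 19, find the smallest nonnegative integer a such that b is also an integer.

326

gcd(8083, 569) = 1.
1 divides 19, so solutions exist.
By Bézout, 8083·(107) + 569·(-1520) = 1.
Scale by 19/1 = 19: (a₀, b₀) = (2033, -28880).
General solution: a = 2033 + 569t, b = -28880 - 8083t for integer t.
a ≥ 0: smallest is 2033 mod 569 = 326 (at t = -3), with b = -4631.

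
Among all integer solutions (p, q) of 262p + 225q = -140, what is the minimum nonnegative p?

gcd(262, 225) = 1  (262 = 1*225 + 37, 225 = 6*37 + 3, 37 = 12*3 + 1, 3 = 3*1).
1 divides -140, so solutions exist.
Back-substituting, 262*(73) + 225*(-85) = 1.
Scale by -140/1 = -140: (p₀, q₀) = (-10220, 11900).
General solution: p = -10220 + 225t, q = 11900 - 262t for integer t.
p ≥ 0: smallest is -10220 mod 225 = 130 (at t = 46), with q = -152.

130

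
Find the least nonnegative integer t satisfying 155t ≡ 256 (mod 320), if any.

no solution

gcd(320, 155) = 5  (320 = 2*155 + 10, 155 = 15*10 + 5, 10 = 2*5).
5 does not divide 256, so the congruence has no solution.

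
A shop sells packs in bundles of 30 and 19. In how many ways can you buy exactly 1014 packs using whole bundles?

Need nonnegative integers with 30j + 19k = 1014.
gcd(30, 19) = 1, and 30·(7) + 19·(-11) = 1.
So (j₀, k₀) = (7098, -11154); general j = 7098 + 19t, k = -11154 - 30t.
j ≥ 0 ⇒ t ≥ -373; k ≥ 0 ⇒ t ≤ -372. That's 2 values of t.

2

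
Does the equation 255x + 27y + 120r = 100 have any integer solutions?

gcd(255, 27) = 3.
gcd(3, 120) = 3.
3 does not divide 100 (remainder 1), so no integer solutions.

no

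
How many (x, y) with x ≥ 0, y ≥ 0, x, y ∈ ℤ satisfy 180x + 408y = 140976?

gcd(408, 180):
  408 = 2×180 + 48
  180 = 3×48 + 36
  48 = 1×36 + 12
  36 = 3×12
so gcd(408, 180) = 12.
Back-substitute for Bézout coefficients:
  12 = 48 - 1×36
  ... = 180×(-9) + 408×(4)
Scale by 11748: one solution is (-105732, 46992). Reduce x mod 34: (8, 342).
General: x = 8 + 34t, y = 342 - 15t.
x ≥ 0 ⇒ t ≥ 0; y ≥ 0 ⇒ t ≤ 22. So t ∈ [0, 22]: 23 solutions.

23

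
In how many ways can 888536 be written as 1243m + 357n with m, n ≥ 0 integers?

gcd(1243, 357):
  1243 = 3×357 + 172
  357 = 2×172 + 13
  172 = 13×13 + 3
  13 = 4×3 + 1
  3 = 3×1
so gcd(1243, 357) = 1.
Back-substitute for Bézout coefficients:
  1 = 13 - 4×3
  ... = 1243×(-110) + 357×(383)
Scale by 888536: one solution is (-97738960, 340309288). Reduce m mod 357: (143, 1991).
General: m = 143 + 357t, n = 1991 - 1243t.
m ≥ 0 ⇒ t ≥ 0; n ≥ 0 ⇒ t ≤ 1. So t ∈ [0, 1]: 2 solutions.

2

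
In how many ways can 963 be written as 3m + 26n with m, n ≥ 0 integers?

gcd(26, 3) = 1.
By Bézout, 3·(9) + 26·(-1) = 1.
One solution: (9, 36).
General: m = 9 + 26t, n = 36 - 3t.
m ≥ 0 ⇒ t ≥ 0; n ≥ 0 ⇒ t ≤ 12. So t ∈ [0, 12]: 13 solutions.

13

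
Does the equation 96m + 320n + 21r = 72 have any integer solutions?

yes

gcd(320, 96):
  320 = 3·96 + 32
  96 = 3·32
so gcd(320, 96) = 32.
gcd(32, 21) = 1.
1 divides 72, so integer solutions exist.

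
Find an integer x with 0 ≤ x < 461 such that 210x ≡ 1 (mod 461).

gcd(461, 210):
  461 = 2·210 + 41
  210 = 5·41 + 5
  41 = 8·5 + 1
  5 = 5·1
so gcd(461, 210) = 1.
Back-substitute for Bézout coefficients:
  1 = 41 - 8·5
  ... = 210·(-90) + 461·(41)
So 210·-90 ≡ 1 (mod 461), and -90 mod 461 = 371.

371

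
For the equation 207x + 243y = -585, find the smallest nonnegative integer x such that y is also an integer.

23

gcd(243, 207):
  243 = 1*207 + 36
  207 = 5*36 + 27
  36 = 1*27 + 9
  27 = 3*9
so gcd(243, 207) = 9.
9 divides -585, so solutions exist.
Back-substitute for Bézout coefficients:
  9 = 36 - 1*27
  ... = 207*(-7) + 243*(6)
Scale by -585/9 = -65: (x₀, y₀) = (455, -390).
General solution: x = 455 + 27t, y = -390 - 23t for integer t.
x ≥ 0: smallest is 455 mod 27 = 23 (at t = -16), with y = -22.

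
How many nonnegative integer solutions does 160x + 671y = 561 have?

0

gcd(671, 160) = 1  (671 = 4·160 + 31, 160 = 5·31 + 5, 31 = 6·5 + 1, 5 = 5·1).
Back-substituting, 160·(-130) + 671·(31) = 1.
Scale by 561: one solution is (-72930, 17391). Reduce x mod 671: (209, -49).
General: x = 209 + 671t, y = -49 - 160t.
x ≥ 0 ⇒ t ≥ 0; y ≥ 0 ⇒ t ≤ -1. So t ∈ [0, -1]: 0 solutions.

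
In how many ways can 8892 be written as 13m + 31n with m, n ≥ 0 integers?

gcd(31, 13) = 1.
By Bézout, 13×(12) + 31×(-5) = 1.
One solution: (2, 286).
General: m = 2 + 31t, n = 286 - 13t.
m ≥ 0 ⇒ t ≥ 0; n ≥ 0 ⇒ t ≤ 22. So t ∈ [0, 22]: 23 solutions.

23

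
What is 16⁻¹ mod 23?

13

gcd(23, 16):
  23 = 1*16 + 7
  16 = 2*7 + 2
  7 = 3*2 + 1
  2 = 2*1
so gcd(23, 16) = 1.
Back-substitute for Bézout coefficients:
  1 = 7 - 3*2
  ... = 16*(-10) + 23*(7)
So 16*-10 ≡ 1 (mod 23), and -10 mod 23 = 13.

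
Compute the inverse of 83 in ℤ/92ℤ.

51

gcd(92, 83):
  92 = 1×83 + 9
  83 = 9×9 + 2
  9 = 4×2 + 1
  2 = 2×1
so gcd(92, 83) = 1.
Back-substitute for Bézout coefficients:
  1 = 9 - 4×2
  ... = 83×(-41) + 92×(37)
So 83×-41 ≡ 1 (mod 92), and -41 mod 92 = 51.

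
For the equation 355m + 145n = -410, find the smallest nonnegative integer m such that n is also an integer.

gcd(355, 145):
  355 = 2*145 + 65
  145 = 2*65 + 15
  65 = 4*15 + 5
  15 = 3*5
so gcd(355, 145) = 5.
5 divides -410, so solutions exist.
Back-substitute for Bézout coefficients:
  5 = 65 - 4*15
  ... = 355*(9) + 145*(-22)
Scale by -410/5 = -82: (m₀, n₀) = (-738, 1804).
General solution: m = -738 + 29t, n = 1804 - 71t for integer t.
m ≥ 0: smallest is -738 mod 29 = 16 (at t = 26), with n = -42.

16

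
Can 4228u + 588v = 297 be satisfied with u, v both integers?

gcd(4228, 588):
  4228 = 7×588 + 112
  588 = 5×112 + 28
  112 = 4×28
so gcd(4228, 588) = 28.
28 does not divide 297 (remainder 17), so no integer solutions.

no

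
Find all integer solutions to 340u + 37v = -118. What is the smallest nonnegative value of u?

36

gcd(340, 37) = 1  (340 = 9·37 + 7, 37 = 5·7 + 2, 7 = 3·2 + 1, 2 = 2·1).
1 divides -118, so solutions exist.
Back-substituting, 340·(16) + 37·(-147) = 1.
Scale by -118/1 = -118: (u₀, v₀) = (-1888, 17346).
General solution: u = -1888 + 37t, v = 17346 - 340t for integer t.
u ≥ 0: smallest is -1888 mod 37 = 36 (at t = 52), with v = -334.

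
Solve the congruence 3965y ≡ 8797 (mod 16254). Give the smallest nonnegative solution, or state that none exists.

gcd(16254, 3965) = 1.
1 divides 8797, so solutions exist.
By Bézout, 3965·(-2599) + 16254·(634) = 1.
So 3965·(-2599) ≡ 1 (mod 16254); multiply by 8797: y ≡ -22863403 (mod 16254).
Smallest nonnegative: y = -22863403 mod 16254 = 5975.

5975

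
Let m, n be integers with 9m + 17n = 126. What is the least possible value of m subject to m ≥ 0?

gcd(17, 9):
  17 = 1·9 + 8
  9 = 1·8 + 1
  8 = 8·1
so gcd(17, 9) = 1.
1 divides 126, so solutions exist.
Back-substitute for Bézout coefficients:
  1 = 9 - 1·8
  ... = 9·(2) + 17·(-1)
Scale by 126/1 = 126: (m₀, n₀) = (252, -126).
General solution: m = 252 + 17t, n = -126 - 9t for integer t.
m ≥ 0: smallest is 252 mod 17 = 14 (at t = -14), with n = 0.

14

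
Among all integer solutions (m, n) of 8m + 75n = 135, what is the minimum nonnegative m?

45

gcd(75, 8) = 1.
1 divides 135, so solutions exist.
By Bézout, 8*(-28) + 75*(3) = 1.
Scale by 135/1 = 135: (m₀, n₀) = (-3780, 405).
General solution: m = -3780 + 75t, n = 405 - 8t for integer t.
m ≥ 0: smallest is -3780 mod 75 = 45 (at t = 51), with n = -3.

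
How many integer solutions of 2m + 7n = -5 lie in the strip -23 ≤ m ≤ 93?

17

gcd(7, 2):
  7 = 3·2 + 1
  2 = 2·1
so gcd(7, 2) = 1.
Back-substitute for Bézout coefficients:
  1 = 7 - 3·2
  ... = 2·(-3) + 7·(1)
Scale by -5: particular solution (15, -5); reduce m mod 7: (1, -1).
General solution: m = 1 + 7t, n = -1 - 2t for integer t.
-23 ≤ 1 + 7t ≤ 93 gives t ∈ [-3, 13], which is 17 values.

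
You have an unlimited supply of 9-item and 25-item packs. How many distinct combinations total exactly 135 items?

1

Need nonnegative integers with 9j + 25k = 135.
gcd(9, 25) = 1, and 9·(-11) + 25·(4) = 1.
So (j₀, k₀) = (-1485, 540); general j = -1485 + 25t, k = 540 - 9t.
j ≥ 0 ⇒ t ≥ 60; k ≥ 0 ⇒ t ≤ 60. That's 1 value of t.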